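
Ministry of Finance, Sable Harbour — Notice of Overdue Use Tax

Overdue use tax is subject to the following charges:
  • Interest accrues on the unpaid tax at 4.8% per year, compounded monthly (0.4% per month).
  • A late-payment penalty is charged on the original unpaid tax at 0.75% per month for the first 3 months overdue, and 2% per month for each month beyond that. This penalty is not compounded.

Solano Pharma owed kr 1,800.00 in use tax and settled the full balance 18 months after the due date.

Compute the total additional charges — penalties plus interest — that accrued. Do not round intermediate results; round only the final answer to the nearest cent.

kr 714.60

Penalty, months 1–3: 3 × 0.75% × kr 1,800.00 = kr 40.50
Penalty, months 4–18: 15 × 2% × kr 1,800.00 = kr 540.00
Interest: kr 1,800.00 × ((1 + 0.004)^18 − 1) = kr 1,800.00 × 0.0745010… = kr 134.1018…
Penalties + interest = kr 580.5000 + kr 134.1018… = kr 714.60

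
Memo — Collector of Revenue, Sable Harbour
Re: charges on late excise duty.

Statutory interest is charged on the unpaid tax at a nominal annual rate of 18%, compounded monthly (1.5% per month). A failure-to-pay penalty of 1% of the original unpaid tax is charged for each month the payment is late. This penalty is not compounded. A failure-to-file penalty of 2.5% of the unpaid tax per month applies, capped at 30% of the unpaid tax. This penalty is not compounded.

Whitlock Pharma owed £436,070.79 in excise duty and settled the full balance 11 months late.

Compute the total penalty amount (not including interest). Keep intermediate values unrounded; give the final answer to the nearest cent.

£167,887.25

Failure-to-file: 11 × 2.5% × £436,070.79 = £119,919.47… (under the 30% cap)
Failure-to-pay penalty: 11 × 1% × £436,070.79 = £47,967.79…
Total penalty = £119,919.47… + £47,967.79… = £167,887.25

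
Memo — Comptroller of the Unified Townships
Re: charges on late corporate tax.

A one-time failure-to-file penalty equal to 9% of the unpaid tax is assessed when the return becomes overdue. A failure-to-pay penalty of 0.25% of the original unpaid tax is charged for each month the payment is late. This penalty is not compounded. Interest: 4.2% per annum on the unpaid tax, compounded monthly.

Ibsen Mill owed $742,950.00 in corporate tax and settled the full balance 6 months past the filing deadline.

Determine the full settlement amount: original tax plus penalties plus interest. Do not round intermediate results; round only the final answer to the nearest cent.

$836,698.86

Failure-to-file penalty: 9% × $742,950.00 = $66,865.50
Failure-to-pay penalty = 0.25% × $742,950.00 × 6 mo = $11,144.25
Interest (4.2%/yr ÷ 12 = 0.35%/month): $742,950.00 × ((1 + 0.0035)^6 − 1) = $15,739.1058…
Total = $742,950.00 + $78,009.7500 + $15,739.1058… = $836,698.86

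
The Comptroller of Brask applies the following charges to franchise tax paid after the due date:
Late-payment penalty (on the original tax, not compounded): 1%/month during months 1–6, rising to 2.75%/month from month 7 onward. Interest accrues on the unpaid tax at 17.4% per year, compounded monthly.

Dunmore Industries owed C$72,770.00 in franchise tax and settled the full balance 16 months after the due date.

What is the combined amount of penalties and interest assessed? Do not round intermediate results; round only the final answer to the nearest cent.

C$43,226.88

Penalty, months 1–6: 6 × 1% × C$72,770.00 = C$4,366.20
Penalty, months 7–16: 10 × 2.75% × C$72,770.00 = C$20,011.75
Interest (17.4%/yr ÷ 12 = 1.45%/month): C$72,770.00 × ((1 + 0.0145)^16 − 1) = C$18,848.9261…
Penalties + interest = C$24,377.9500 + C$18,848.9261… = C$43,226.88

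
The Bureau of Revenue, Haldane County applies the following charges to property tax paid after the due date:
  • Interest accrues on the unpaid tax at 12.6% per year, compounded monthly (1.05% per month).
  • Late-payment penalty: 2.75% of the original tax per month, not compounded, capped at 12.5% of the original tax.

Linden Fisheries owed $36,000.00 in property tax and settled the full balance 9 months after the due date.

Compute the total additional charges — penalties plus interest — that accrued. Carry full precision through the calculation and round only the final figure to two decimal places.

Penalty (uncapped): 9 × 2.75% × $36,000.00 = $8,910.00; cap = 12.5% × $36,000.00 = $4,500.00 → penalty = $4,500.00
Interest: $36,000.00 × ((1 + 0.0105)^9 − 1) = $36,000.00 × 0.0985678… = $3,548.4404…
Penalties + interest = $4,500.0000 + $3,548.4404… = $8,048.44

$8,048.44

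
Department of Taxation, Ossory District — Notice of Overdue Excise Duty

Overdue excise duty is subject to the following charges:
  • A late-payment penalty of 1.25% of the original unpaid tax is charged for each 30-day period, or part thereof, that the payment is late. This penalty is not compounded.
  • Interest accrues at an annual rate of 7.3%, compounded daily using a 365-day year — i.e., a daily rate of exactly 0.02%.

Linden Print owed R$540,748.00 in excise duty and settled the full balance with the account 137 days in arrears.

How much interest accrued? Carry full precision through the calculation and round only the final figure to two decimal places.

Interest: R$540,748.00 × ((1 + 0.0002)^137 − 1) = R$540,748.00 × 0.02777602… = R$15,019.8253…

R$15,019.83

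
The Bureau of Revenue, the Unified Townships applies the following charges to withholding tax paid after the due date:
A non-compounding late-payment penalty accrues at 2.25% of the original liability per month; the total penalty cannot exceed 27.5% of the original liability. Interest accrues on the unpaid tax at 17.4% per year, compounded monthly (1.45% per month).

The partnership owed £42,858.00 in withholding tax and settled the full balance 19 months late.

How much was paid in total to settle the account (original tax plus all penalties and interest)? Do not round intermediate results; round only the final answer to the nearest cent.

Penalty (uncapped): 19 × 2.25% × £42,858.00 = £18,321.80…; cap = 27.5% × £42,858.00 = £11,785.95 → penalty = £11,785.95
Interest: £42,858.00 × ((1 + 0.0145)^19 − 1) = £42,858.00 × 0.3145859… = £13,482.5233…
Total = £42,858.00 + £11,785.9500 + £13,482.5233… = £68,126.47

£68,126.47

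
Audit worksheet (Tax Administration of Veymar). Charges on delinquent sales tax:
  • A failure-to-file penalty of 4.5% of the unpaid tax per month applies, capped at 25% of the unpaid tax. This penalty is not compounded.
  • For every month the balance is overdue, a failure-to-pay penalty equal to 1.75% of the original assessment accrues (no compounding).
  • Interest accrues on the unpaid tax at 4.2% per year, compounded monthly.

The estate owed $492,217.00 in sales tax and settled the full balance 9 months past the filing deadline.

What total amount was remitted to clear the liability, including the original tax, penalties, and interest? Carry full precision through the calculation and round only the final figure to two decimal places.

$708,519.11

Failure-to-file: 9 × 4.5% × $492,217.00 = $199,347.89…, capped at 25% × $492,217.00 = $123,054.25
Failure-to-pay penalty = 1.75% × $492,217.00 × 9 mo = $77,524.18…
Interest (4.2%/yr ÷ 12 = 0.35%/month): $492,217.00 × ((1 + 0.0035)^9 − 1) = $15,723.6853…
Total = $492,217.00 + $200,578.4275 + $15,723.6853… = $708,519.11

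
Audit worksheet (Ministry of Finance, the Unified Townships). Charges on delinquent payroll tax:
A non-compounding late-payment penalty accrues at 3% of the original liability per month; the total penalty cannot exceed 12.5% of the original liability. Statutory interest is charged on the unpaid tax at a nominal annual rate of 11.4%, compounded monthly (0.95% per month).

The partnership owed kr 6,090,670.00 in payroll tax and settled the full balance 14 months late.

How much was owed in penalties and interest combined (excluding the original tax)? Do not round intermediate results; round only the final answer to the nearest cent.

Penalty (uncapped): 14 × 3% × kr 6,090,670.00 = kr 2,558,081.40; cap = 12.5% × kr 6,090,670.00 = kr 761,333.75 → penalty = kr 761,333.75
Interest: kr 6,090,670.00 × ((1 + 0.0095)^14 − 1) = kr 6,090,670.00 × 0.1415331… = kr 862,031.6793…
Penalties + interest = kr 761,333.7500 + kr 862,031.6793… = kr 1,623,365.43

kr 1,623,365.43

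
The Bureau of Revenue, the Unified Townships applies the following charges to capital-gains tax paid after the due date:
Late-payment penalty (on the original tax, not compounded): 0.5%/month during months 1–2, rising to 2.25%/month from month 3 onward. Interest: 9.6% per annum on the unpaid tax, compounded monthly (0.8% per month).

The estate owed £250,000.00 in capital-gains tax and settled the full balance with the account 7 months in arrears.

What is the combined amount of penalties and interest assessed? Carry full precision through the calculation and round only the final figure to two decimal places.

Penalty, months 1–2: 2 × 0.5% × £250,000.00 = £2,500.00
Penalty, months 3–7: 5 × 2.25% × £250,000.00 = £28,125.00
Interest: £250,000.00 × ((1 + 0.008)^7 − 1) = £250,000.00 × 0.0573621… = £14,340.5160…
Penalties + interest = £30,625.0000 + £14,340.5160… = £44,965.52

£44,965.52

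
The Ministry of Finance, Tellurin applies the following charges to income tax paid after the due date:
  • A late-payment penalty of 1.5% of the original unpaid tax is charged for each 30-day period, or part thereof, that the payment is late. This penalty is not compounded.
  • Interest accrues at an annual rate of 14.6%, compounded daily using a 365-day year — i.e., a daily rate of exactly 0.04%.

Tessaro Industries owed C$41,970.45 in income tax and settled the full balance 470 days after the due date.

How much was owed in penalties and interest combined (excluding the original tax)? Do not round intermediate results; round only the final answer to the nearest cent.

C$18,751.90

Penalty periods: ⌈470/30⌉ = 16; penalty = 16 × 1.5% × C$41,970.45 = C$10,072.91…
Interest: C$41,970.45 × ((1 + 0.0004)^470 − 1) = C$41,970.45 × 0.20678815… = C$8,678.9918…
Penalties + interest = C$10,072.9080 + C$8,678.9918… = C$18,751.90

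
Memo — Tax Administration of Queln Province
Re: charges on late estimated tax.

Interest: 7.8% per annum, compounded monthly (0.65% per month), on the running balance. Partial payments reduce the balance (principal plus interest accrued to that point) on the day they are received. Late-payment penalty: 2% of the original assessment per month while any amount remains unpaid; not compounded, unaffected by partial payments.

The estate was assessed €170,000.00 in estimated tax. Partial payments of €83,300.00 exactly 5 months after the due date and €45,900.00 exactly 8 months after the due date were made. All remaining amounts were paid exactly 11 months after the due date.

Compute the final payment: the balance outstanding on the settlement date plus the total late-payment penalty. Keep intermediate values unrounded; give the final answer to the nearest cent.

€86,555.01

Balance at month 5: €170,000.0000 × (1 + 0.0065)^5 = €175,597.2934…
After €83,300.00 payment: €175,597.2934… − €83,300.00 = €92,297.2934…
Balance at month 8: €92,297.2934… × (1 + 0.0065)^3 = €94,108.8146…
After €45,900.00 payment: €94,108.8146… − €45,900.00 = €48,208.8146…
Balance at month 11: €48,208.8146… × (1 + 0.0065)^3 = €49,155.0102…
Penalty: 11 × 2% × €170,000.00 = €37,400.00
Final settlement = outstanding balance + penalty = €49,155.0102… + €37,400.00 = €86,555.01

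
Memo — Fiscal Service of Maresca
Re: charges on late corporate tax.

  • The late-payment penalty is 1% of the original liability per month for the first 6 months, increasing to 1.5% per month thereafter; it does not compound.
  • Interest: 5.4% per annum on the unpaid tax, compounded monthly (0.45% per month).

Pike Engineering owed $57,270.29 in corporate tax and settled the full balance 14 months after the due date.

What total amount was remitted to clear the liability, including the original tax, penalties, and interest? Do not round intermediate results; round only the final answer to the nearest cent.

$71,294.43

Penalty, months 1–6: 6 × 1% × $57,270.29 = $3,436.22…
Penalty, months 7–14: 8 × 1.5% × $57,270.29 = $6,872.43…
Interest: $57,270.29 × ((1 + 0.0045)^14 − 1) = $57,270.29 × 0.0648763… = $3,715.4864…
Total = $57,270.29 + $10,308.6522 + $3,715.4864… = $71,294.43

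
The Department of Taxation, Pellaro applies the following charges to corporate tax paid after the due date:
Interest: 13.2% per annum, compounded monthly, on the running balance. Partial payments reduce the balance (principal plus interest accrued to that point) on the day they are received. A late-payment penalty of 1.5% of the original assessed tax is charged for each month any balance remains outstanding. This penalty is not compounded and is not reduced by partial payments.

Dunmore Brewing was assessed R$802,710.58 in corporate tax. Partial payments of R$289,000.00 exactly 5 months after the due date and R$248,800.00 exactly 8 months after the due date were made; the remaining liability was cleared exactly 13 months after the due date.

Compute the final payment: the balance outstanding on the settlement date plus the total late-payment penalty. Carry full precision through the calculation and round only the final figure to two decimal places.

Monthly rate = 13.2% ÷ 12 = 1.1%
Balance at month 5: R$802,710.5800 × (1 + 0.011)^5 = R$847,841.6847…
After R$289,000.00 payment: R$847,841.6847… − R$289,000.00 = R$558,841.6847…
Balance at month 8: R$558,841.6847… × (1 + 0.011)^3 = R$577,487.0636…
After R$248,800.00 payment: R$577,487.0636… − R$248,800.00 = R$328,687.0636…
Balance at month 13: R$328,687.0636… × (1 + 0.011)^5 = R$347,166.9624…
Penalty: 13 × 1.5% × R$802,710.58 = R$156,528.56…
Final settlement = outstanding balance + penalty = R$347,166.9624… + R$156,528.56… = R$503,695.53

R$503,695.53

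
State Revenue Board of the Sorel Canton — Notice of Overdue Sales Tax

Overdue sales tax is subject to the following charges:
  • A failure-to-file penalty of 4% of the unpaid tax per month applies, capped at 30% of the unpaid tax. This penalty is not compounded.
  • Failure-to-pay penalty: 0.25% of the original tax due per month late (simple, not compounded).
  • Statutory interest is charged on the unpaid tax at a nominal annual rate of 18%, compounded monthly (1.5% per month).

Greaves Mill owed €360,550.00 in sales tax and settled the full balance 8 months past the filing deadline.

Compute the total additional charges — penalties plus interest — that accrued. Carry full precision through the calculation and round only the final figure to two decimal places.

Failure-to-file: 8 × 4% × €360,550.00 = €115,376.00, capped at 30% × €360,550.00 = €108,165.00
Failure-to-pay penalty: 8 × 0.25% × €360,550.00 = €7,211.00
Interest: €360,550.00 × ((1 + 0.015)^8 − 1) = €360,550.00 × 0.1264926… = €45,606.9021…
Penalties + interest = €115,376.0000 + €45,606.9021… = €160,982.90

€160,982.90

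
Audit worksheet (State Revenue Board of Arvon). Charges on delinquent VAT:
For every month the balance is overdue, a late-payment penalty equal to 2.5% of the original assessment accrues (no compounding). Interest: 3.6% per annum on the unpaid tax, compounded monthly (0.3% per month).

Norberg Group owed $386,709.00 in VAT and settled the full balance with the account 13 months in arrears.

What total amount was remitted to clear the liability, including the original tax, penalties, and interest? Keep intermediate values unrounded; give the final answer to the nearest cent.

$527,745.55

Late-payment penalty = 2.5% × $386,709.00 × 13 mo = $125,680.43…
Interest: $386,709.00 × ((1 + 0.003)^13 − 1) = $386,709.00 × 0.0397098… = $15,356.1294…
Total = $386,709.00 + $125,680.4250 + $15,356.1294… = $527,745.55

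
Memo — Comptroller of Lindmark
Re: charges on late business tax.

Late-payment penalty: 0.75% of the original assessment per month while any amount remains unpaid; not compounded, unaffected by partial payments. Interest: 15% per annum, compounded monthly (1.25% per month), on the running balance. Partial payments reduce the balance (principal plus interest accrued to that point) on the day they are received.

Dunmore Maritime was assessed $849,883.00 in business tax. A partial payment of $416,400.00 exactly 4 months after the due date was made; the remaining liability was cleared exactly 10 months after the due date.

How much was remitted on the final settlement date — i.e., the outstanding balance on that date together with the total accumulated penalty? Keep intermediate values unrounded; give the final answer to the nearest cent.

$577,416.60

Balance at month 4: $849,883.0000 × (1 + 0.0125)^4 = $893,180.5758…
After $416,400.00 payment: $893,180.5758… − $416,400.00 = $476,780.5758…
Balance at month 10: $476,780.5758… × (1 + 0.0125)^6 = $513,675.3731…
Penalty: 10 × 0.75% × $849,883.00 = $63,741.23…
Final settlement = outstanding balance + penalty = $513,675.3731… + $63,741.23… = $577,416.60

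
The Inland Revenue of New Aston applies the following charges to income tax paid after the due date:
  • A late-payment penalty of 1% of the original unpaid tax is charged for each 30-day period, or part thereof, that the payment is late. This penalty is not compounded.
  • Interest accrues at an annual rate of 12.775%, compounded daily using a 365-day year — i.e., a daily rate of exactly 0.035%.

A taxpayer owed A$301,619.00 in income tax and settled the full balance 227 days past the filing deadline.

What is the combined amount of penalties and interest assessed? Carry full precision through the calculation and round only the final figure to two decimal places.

Penalty periods: ⌈227/30⌉ = 8; penalty = 8 × 1% × A$301,619.00 = A$24,129.52
Interest: A$301,619.00 × ((1 + 0.00035)^227 − 1) = A$301,619.00 × 0.08267637… = A$24,936.7652…
Penalties + interest = A$24,129.5200 + A$24,936.7652… = A$49,066.29

A$49,066.29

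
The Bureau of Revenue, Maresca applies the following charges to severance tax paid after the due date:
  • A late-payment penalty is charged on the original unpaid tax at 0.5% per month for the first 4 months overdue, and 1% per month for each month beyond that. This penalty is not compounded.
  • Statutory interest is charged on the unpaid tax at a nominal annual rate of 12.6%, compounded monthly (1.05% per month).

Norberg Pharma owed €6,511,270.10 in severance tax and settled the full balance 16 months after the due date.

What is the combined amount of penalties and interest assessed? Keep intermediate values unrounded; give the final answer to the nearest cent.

€2,095,984.10

Penalty, months 1–4: 4 × 0.5% × €6,511,270.10 = €130,225.40…
Penalty, months 5–16: 12 × 1% × €6,511,270.10 = €781,352.41…
Interest: €6,511,270.10 × ((1 + 0.0105)^16 − 1) = €6,511,270.10 × 0.1819010… = €1,184,406.2858…
Penalties + interest = €911,577.8140 + €1,184,406.2858… = €2,095,984.10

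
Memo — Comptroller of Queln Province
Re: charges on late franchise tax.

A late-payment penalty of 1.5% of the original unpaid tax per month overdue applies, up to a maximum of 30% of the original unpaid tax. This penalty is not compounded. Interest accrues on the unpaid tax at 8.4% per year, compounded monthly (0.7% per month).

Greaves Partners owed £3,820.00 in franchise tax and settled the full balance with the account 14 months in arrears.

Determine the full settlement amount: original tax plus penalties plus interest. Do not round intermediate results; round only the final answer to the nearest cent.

£5,014.08

Penalty: 14 × 1.5% × £3,820.00 = £802.20 (below the 30% cap of £1,146.00)
Interest: £3,820.00 × ((1 + 0.007)^14 − 1) = £3,820.00 × 0.1025863… = £391.8796…
Total = £3,820.00 + £802.2000 + £391.8796… = £5,014.08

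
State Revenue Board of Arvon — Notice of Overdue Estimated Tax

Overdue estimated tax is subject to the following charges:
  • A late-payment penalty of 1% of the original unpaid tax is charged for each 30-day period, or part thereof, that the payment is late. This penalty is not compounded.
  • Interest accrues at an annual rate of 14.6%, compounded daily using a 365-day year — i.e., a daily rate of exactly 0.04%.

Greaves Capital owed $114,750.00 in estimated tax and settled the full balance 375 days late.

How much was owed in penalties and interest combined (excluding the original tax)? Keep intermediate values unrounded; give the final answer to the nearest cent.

$33,483.98

Penalty periods: ⌈375/30⌉ = 13; penalty = 13 × 1% × $114,750.00 = $14,917.50
Interest: $114,750.00 × ((1 + 0.0004)^375 − 1) = $114,750.00 × 0.16179940… = $18,566.4809…
Penalties + interest = $14,917.5000 + $18,566.4809… = $33,483.98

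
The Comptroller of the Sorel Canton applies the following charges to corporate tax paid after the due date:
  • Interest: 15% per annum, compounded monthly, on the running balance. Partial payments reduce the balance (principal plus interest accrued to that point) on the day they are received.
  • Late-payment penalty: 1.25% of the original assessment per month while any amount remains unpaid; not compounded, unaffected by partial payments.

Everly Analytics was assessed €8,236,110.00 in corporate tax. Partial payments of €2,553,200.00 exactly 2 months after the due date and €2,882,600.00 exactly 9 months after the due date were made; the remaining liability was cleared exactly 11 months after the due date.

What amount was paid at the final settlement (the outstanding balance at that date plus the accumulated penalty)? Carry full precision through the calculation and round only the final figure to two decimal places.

Monthly rate = 15% ÷ 12 = 1.25%
Balance at month 2: €8,236,110.0000 × (1 + 0.0125)^2 = €8,443,299.6422…
After €2,553,200.00 payment: €8,443,299.6422… − €2,553,200.00 = €5,890,099.6422…
Balance at month 9: €5,890,099.6422… × (1 + 0.0125)^7 = €6,425,217.9648…
After €2,882,600.00 payment: €6,425,217.9648… − €2,882,600.00 = €3,542,617.9648…
Balance at month 11: €3,542,617.9648… × (1 + 0.0125)^2 = €3,631,736.9480…
Penalty: 11 × 1.25% × €8,236,110.00 = €1,132,465.13…
Final settlement = outstanding balance + penalty = €3,631,736.9480… + €1,132,465.13… = €4,764,202.07

€4,764,202.07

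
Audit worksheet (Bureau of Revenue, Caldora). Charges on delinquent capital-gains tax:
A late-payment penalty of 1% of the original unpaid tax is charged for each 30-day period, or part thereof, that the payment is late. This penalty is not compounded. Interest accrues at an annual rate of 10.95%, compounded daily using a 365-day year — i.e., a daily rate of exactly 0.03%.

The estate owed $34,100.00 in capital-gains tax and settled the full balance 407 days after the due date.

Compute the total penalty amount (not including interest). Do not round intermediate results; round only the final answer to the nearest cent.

$4,774.00

Penalty periods: ⌈407/30⌉ = 14; penalty = 14 × 1% × $34,100.00 = $4,774.00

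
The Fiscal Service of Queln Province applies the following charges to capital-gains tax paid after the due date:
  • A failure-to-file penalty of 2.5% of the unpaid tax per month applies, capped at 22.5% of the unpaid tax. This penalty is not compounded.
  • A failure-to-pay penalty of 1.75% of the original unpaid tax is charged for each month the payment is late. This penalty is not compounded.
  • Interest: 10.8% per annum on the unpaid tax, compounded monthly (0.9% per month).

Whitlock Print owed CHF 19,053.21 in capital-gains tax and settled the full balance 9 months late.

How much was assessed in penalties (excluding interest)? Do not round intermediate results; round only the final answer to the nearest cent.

CHF 7,287.85

Failure-to-file: 9 × 2.5% × CHF 19,053.21 = CHF 4,286.97…, capped at 22.5% × CHF 19,053.21 = CHF 4,286.97…
Failure-to-pay penalty: 9 × 1.75% × CHF 19,053.21 = CHF 3,000.88…
Total penalty = CHF 4,286.97… + CHF 3,000.88… = CHF 7,287.85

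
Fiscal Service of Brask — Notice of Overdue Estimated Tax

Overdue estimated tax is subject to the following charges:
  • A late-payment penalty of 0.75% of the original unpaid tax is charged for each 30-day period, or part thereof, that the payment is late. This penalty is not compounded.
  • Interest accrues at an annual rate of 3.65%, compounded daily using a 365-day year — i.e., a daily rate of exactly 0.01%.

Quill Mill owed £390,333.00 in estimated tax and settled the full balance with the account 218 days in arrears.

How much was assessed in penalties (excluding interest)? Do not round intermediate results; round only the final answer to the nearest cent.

£23,419.98

Penalty periods: ⌈218/30⌉ = 8; penalty = 8 × 0.75% × £390,333.00 = £23,419.98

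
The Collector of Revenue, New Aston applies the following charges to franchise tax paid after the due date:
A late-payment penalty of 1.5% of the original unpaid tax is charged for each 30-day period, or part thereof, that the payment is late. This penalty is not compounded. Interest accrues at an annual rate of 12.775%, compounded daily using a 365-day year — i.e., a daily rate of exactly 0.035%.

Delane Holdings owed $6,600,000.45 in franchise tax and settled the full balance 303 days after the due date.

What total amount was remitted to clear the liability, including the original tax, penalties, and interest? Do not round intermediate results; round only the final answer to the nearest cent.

$8,427,255.71

Penalty periods: ⌈303/30⌉ = 11; penalty = 11 × 1.5% × $6,600,000.45 = $1,089,000.07…
Interest: $6,600,000.45 × ((1 + 0.00035)^303 − 1) = $6,600,000.45 × 0.11185684… = $738,255.1873…
Total = $6,600,000.45 + $1,089,000.0743… + $738,255.1873… = $8,427,255.71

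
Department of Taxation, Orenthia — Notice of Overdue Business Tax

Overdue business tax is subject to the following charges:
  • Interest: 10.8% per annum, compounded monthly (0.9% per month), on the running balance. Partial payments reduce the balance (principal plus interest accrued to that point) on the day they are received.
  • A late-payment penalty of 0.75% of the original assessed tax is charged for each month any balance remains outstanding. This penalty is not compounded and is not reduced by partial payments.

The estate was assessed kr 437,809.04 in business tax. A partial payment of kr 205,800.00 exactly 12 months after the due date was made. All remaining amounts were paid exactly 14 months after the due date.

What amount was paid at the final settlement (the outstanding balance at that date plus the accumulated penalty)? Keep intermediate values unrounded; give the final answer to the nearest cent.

Balance at month 12: kr 437,809.0400 × (1 + 0.009)^12 = kr 487,504.6018…
After kr 205,800.00 payment: kr 487,504.6018… − kr 205,800.00 = kr 281,704.6018…
Balance at month 14: kr 281,704.6018… × (1 + 0.009)^2 = kr 286,798.1027…
Penalty: 14 × 0.75% × kr 437,809.04 = kr 45,969.95…
Final settlement = outstanding balance + penalty = kr 286,798.1027… + kr 45,969.95… = kr 332,768.05

kr 332,768.05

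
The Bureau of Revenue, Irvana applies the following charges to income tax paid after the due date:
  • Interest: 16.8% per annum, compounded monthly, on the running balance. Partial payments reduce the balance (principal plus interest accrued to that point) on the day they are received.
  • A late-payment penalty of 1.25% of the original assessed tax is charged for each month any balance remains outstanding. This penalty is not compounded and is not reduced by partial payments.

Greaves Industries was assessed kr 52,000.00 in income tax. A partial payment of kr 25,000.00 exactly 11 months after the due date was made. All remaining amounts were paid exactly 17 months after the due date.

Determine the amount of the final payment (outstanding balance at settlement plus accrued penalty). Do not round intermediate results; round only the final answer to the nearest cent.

Monthly rate = 16.8% ÷ 12 = 1.4%
Balance at month 11: kr 52,000.0000 × (1 + 0.014)^11 = kr 60,592.7758…
After kr 25,000.00 payment: kr 60,592.7758… − kr 25,000.00 = kr 35,592.7758…
Balance at month 17: kr 35,592.7758… × (1 + 0.014)^6 = kr 38,689.1857…
Penalty: 17 × 1.25% × kr 52,000.00 = kr 11,050.00
Final settlement = outstanding balance + penalty = kr 38,689.1857… + kr 11,050.00 = kr 49,739.19

kr 49,739.19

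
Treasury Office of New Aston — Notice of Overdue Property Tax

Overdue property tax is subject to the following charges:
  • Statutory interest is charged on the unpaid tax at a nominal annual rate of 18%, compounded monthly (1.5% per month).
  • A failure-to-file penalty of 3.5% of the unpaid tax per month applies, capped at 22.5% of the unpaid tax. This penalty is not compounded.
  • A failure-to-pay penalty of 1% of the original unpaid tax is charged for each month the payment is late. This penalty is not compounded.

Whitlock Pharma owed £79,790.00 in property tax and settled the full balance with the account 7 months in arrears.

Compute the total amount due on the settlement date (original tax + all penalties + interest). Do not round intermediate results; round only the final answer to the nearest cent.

Failure-to-file: 7 × 3.5% × £79,790.00 = £19,548.55, capped at 22.5% × £79,790.00 = £17,952.75
Failure-to-pay penalty = 1% × £79,790.00 × 7 mo = £5,585.30
Interest: £79,790.00 × ((1 + 0.015)^7 − 1) = £79,790.00 × 0.1098449… = £8,764.5256…
Total = £79,790.00 + £23,538.0500 + £8,764.5256… = £112,092.58

£112,092.58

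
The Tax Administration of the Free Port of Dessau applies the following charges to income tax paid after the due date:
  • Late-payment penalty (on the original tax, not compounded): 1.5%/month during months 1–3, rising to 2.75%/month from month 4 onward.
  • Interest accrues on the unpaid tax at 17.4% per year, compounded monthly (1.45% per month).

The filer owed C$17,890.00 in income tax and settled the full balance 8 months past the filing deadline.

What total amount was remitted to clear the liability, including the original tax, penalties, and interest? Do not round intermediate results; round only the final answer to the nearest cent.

Penalty, months 1–3: 3 × 1.5% × C$17,890.00 = C$805.05
Penalty, months 4–8: 5 × 2.75% × C$17,890.00 = C$2,459.88…
Interest: C$17,890.00 × ((1 + 0.0145)^8 − 1) = C$17,890.00 × 0.1220609… = C$2,183.6687…
Total = C$17,890.00 + C$3,264.9250 + C$2,183.6687… = C$23,338.59

C$23,338.59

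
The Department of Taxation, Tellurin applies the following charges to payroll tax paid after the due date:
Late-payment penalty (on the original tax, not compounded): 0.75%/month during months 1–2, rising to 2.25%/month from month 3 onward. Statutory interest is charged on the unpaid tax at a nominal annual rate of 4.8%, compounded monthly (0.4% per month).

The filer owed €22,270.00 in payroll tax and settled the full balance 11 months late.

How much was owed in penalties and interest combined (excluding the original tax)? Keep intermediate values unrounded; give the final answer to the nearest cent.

Penalty, months 1–2: 2 × 0.75% × €22,270.00 = €334.05
Penalty, months 3–11: 9 × 2.25% × €22,270.00 = €4,509.68…
Interest: €22,270.00 × ((1 + 0.004)^11 − 1) = €22,270.00 × 0.0448906… = €999.7147…
Penalties + interest = €4,843.7250 + €999.7147… = €5,843.44

€5,843.44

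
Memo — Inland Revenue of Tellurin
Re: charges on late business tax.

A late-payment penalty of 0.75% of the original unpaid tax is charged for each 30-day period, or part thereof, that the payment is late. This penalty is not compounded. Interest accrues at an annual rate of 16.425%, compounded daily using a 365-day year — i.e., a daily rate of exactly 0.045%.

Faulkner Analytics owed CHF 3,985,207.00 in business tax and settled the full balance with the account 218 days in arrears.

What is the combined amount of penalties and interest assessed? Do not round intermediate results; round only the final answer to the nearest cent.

Penalty periods: ⌈218/30⌉ = 8; penalty = 8 × 0.75% × CHF 3,985,207.00 = CHF 239,112.42
Interest: CHF 3,985,207.00 × ((1 + 0.00045)^218 − 1) = CHF 3,985,207.00 × 0.10304875… = CHF 410,670.5875…
Penalties + interest = CHF 239,112.4200 + CHF 410,670.5875… = CHF 649,783.01

CHF 649,783.01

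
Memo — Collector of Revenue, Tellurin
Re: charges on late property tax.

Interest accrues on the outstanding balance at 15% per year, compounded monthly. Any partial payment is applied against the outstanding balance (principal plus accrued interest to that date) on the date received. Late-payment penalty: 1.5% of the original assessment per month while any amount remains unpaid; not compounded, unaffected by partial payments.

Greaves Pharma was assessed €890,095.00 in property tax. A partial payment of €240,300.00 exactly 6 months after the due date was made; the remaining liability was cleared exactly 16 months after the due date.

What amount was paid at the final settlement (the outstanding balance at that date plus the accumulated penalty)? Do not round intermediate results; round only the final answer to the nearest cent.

Monthly rate = 15% ÷ 12 = 1.25%
Balance at month 6: €890,095.0000 × (1 + 0.0125)^6 = €958,973.3821…
After €240,300.00 payment: €958,973.3821… − €240,300.00 = €718,673.3821…
Balance at month 16: €718,673.3821… × (1 + 0.0125)^10 = €813,732.9066…
Penalty: 16 × 1.5% × €890,095.00 = €213,622.80
Final settlement = outstanding balance + penalty = €813,732.9066… + €213,622.80 = €1,027,355.71

€1,027,355.71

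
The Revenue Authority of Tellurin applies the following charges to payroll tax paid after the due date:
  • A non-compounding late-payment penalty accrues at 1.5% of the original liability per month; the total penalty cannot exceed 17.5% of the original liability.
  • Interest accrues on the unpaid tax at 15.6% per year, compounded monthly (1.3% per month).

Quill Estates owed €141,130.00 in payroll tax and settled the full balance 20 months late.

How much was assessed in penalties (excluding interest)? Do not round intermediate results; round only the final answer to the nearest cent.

€24,697.75

Penalty (uncapped): 20 × 1.5% × €141,130.00 = €42,339.00; cap = 17.5% × €141,130.00 = €24,697.75 → penalty = €24,697.75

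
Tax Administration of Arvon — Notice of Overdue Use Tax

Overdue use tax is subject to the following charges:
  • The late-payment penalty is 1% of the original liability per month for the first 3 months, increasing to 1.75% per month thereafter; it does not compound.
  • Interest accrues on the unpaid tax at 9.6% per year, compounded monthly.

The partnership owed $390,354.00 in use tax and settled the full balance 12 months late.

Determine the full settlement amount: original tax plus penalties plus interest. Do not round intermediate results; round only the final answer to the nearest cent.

$502,712.99

Penalty, months 1–3: 3 × 1% × $390,354.00 = $11,710.62
Penalty, months 4–12: 9 × 1.75% × $390,354.00 = $61,480.76…
Interest (9.6%/yr ÷ 12 = 0.8%/month): $390,354.00 × ((1 + 0.008)^12 − 1) = $39,167.6104…
Total = $390,354.00 + $73,191.3750 + $39,167.6104… = $502,712.99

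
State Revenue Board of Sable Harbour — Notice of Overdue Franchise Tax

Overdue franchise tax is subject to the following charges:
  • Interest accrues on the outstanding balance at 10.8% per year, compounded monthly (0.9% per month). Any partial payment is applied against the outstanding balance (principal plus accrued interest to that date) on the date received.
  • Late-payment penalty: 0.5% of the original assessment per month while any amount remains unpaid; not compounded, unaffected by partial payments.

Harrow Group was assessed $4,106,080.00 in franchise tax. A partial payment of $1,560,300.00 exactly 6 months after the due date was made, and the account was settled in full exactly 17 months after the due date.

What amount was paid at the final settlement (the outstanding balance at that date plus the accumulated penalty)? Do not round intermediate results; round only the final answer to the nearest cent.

$3,408,748.79

Balance at month 6: $4,106,080.0000 × (1 + 0.009)^6 = $4,332,857.4794…
After $1,560,300.00 payment: $4,332,857.4794… − $1,560,300.00 = $2,772,557.4794…
Balance at month 17: $2,772,557.4794… × (1 + 0.009)^11 = $3,059,731.9898…
Penalty: 17 × 0.5% × $4,106,080.00 = $349,016.80
Final settlement = outstanding balance + penalty = $3,059,731.9898… + $349,016.80 = $3,408,748.79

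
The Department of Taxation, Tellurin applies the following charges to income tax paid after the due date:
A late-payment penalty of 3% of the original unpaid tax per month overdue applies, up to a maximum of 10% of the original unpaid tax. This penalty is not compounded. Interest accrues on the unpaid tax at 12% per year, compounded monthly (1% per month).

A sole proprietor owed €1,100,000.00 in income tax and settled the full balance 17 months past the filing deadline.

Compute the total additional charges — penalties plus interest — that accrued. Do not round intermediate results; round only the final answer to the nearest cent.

€312,734.87

Penalty (uncapped): 17 × 3% × €1,100,000.00 = €561,000.00; cap = 10% × €1,100,000.00 = €110,000.00 → penalty = €110,000.00
Interest: €1,100,000.00 × ((1 + 0.01)^17 − 1) = €1,100,000.00 × 0.1843044… = €202,734.8745…
Penalties + interest = €110,000.0000 + €202,734.8745… = €312,734.87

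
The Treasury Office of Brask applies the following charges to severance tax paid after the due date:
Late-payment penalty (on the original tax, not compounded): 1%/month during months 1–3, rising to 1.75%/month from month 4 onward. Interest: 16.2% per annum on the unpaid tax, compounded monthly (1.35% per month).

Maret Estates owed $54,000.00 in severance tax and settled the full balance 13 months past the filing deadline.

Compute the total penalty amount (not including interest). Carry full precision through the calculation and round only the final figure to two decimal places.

Penalty, months 1–3: 3 × 1% × $54,000.00 = $1,620.00
Penalty, months 4–13: 10 × 1.75% × $54,000.00 = $9,450.00
Total penalty = $1,620.00 + $9,450.00 = $11,070.00

$11,070.00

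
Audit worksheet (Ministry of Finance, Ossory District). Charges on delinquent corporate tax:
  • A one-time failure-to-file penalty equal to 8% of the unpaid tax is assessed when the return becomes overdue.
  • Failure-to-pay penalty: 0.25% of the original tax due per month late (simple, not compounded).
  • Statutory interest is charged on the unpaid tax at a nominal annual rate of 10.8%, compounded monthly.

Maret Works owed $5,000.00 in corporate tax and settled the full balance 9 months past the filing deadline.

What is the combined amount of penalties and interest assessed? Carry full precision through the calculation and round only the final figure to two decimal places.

$932.39

Failure-to-file penalty: 8% × $5,000.00 = $400.00
Failure-to-pay penalty: 9 × 0.25% × $5,000.00 = $112.50
Interest (10.8%/yr ÷ 12 = 0.9%/month): $5,000.00 × ((1 + 0.009)^9 − 1) = $419.8904…
Penalties + interest = $512.5000 + $419.8904… = $932.39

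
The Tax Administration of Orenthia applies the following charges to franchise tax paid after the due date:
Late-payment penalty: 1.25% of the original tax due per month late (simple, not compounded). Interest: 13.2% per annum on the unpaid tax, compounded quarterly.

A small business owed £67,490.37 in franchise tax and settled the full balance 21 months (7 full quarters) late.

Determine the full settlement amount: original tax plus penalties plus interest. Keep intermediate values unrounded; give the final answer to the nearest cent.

£102,428.05

Late-payment penalty: 21 × 1.25% × £67,490.37 = £17,716.22…
Interest (13.2%/yr ÷ 4 = 3.3%/quarter): £67,490.37 × ((1 + 0.033)^7 − 1) = £17,221.4592…
Total = £67,490.37 + £17,716.2221… + £17,221.4592… = £102,428.05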